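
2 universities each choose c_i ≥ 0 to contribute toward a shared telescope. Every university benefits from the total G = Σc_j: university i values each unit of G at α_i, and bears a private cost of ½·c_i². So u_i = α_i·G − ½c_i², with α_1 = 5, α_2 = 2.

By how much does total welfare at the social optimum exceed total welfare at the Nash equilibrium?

University i's FOC: ∂u_i/∂c_i = α_i − c_i = 0, so c_i* = α_i.
NE contributions = (5, 2); G = 7.
W^NE = (Σα)·G − ½Σα_i² = 7² − ½·29 = 34.5.
Planner sets c_i = Σα_j = 7 for every i, so G^SO = 2·7 = 14.
W^SO = (Σα)·G^SO − ½·2·(Σα)² = (2/2)·7² = 49.
Deadweight loss = W^SO − W^NE = 14.5.

14.5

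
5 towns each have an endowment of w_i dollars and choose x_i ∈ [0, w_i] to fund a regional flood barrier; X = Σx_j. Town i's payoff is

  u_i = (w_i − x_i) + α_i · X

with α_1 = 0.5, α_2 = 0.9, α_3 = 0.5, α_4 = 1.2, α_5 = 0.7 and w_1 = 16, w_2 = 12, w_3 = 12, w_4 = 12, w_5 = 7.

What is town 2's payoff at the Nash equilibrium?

∂u_i/∂x_i = α_i − 1, so town i contributes w_i if α_i > 1, else 0.
α_i > 1 for i ∈ {4}; NE contributions (0, 0, 0, 12, 0), X = 12.
u_2 = (12 − 0) + 0.9·12 = 22.8.

22.8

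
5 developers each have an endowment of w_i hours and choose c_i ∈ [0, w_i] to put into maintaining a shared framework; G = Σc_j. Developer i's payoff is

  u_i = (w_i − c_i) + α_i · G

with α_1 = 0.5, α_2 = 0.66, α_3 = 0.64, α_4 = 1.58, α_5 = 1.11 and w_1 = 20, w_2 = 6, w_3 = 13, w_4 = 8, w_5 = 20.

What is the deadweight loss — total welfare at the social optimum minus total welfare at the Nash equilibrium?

∂u_i/∂c_i = α_i − 1, so developer i contributes w_i if α_i > 1, else 0.
α_i > 1 for i ∈ {4, 5}; NE contributions (0, 0, 0, 8, 20), G = 28.
W^NE = Σw_i − G^NE + (Σα_i)·G^NE = 67 + 3.49·28 = 164.72.
Planner: ∂(Σu_j)/∂c_i = Σα_j − 1 = 3.49 > 0, so everyone contributes w_i; G^SO = 67, W^SO = 67 + 3.49·67 = 300.83.
Deadweight loss = 136.11.

136.11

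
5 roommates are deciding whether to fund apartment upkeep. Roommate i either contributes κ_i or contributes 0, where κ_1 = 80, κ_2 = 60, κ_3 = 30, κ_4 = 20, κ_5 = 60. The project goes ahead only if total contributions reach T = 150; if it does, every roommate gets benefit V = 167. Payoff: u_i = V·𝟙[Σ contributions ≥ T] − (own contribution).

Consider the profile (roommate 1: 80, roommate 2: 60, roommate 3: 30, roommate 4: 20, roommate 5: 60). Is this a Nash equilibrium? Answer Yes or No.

No

Total = 250 ≥ 150: provided.
Roommate 1 (pledges 80, payoff 87): dropping to 0 → total 170, payoff 167. Profitable deviation.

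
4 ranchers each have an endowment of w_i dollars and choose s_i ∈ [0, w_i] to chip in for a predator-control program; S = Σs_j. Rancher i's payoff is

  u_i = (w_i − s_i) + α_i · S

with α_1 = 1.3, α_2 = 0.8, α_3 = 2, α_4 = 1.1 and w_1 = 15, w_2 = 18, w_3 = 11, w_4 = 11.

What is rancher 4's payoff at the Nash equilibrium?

40.7

∂u_i/∂s_i = α_i − 1, so rancher i contributes w_i if α_i > 1, else 0.
α_i > 1 for i ∈ {1, 3, 4}; NE contributions (15, 0, 11, 11), S = 37.
u_4 = (11 − 11) + 1.1·37 = 40.7.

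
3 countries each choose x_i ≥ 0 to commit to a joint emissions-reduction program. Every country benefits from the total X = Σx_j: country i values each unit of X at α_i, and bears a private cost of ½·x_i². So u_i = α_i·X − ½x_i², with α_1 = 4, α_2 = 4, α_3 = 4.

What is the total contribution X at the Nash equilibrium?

Country i's FOC: ∂u_i/∂x_i = α_i − x_i = 0, so x_i* = α_i.
NE contributions = (4, 4, 4); X = 12.

12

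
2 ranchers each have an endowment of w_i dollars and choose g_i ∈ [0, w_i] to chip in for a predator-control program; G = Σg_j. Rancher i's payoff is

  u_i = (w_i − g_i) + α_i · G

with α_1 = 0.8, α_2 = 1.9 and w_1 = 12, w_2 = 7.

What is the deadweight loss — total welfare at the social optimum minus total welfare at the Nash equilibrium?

20.4

∂u_i/∂g_i = α_i − 1, so rancher i contributes w_i if α_i > 1, else 0.
α_i > 1 for i ∈ {2}; NE contributions (0, 7), G = 7.
W^NE = Σw_i − G^NE + (Σα_i)·G^NE = 19 + 1.7·7 = 30.9.
Planner: ∂(Σu_j)/∂g_i = Σα_j − 1 = 1.7 > 0, so everyone contributes w_i; G^SO = 19, W^SO = 19 + 1.7·19 = 51.3.
Deadweight loss = 20.4.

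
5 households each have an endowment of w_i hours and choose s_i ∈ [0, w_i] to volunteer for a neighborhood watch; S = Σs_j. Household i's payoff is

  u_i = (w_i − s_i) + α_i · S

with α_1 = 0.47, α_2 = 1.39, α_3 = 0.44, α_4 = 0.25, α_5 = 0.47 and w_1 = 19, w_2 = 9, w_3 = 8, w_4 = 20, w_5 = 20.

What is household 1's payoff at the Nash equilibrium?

∂u_i/∂s_i = α_i − 1, so household i contributes w_i if α_i > 1, else 0.
α_i > 1 for i ∈ {2}; NE contributions (0, 9, 0, 0, 0), S = 9.
u_1 = (19 − 0) + 0.47·9 = 23.23.

23.23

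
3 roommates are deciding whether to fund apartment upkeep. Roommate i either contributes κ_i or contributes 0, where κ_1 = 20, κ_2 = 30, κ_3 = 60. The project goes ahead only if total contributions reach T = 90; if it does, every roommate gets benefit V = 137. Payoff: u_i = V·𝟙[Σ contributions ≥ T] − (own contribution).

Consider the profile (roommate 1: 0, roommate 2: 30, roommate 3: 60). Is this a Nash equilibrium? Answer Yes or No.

Yes

Total = 90 ≥ 90: provided.
Roommate 1 (pledges 0, payoff 137): pledging 20 → total 110, payoff 117. No gain.
Roommate 2 (pledges 30, payoff 107): dropping to 0 → total 60, payoff 0. No gain.
Roommate 3 (pledges 60, payoff 77): dropping to 0 → total 30, payoff 0. No gain.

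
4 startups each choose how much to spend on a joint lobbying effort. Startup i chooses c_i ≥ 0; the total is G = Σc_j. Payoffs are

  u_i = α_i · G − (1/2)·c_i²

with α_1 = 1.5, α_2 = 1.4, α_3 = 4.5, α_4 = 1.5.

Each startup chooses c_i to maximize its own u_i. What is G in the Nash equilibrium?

8.9

Startup i's FOC: ∂u_i/∂c_i = α_i − c_i = 0, so c_i* = α_i.
NE contributions = (1.5, 1.4, 4.5, 1.5); G = 8.9.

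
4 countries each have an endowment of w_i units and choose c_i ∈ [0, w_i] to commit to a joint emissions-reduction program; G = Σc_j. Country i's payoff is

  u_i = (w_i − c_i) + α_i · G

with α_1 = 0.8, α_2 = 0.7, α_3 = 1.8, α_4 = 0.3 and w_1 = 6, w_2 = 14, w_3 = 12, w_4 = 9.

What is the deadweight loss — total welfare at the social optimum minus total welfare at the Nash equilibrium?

∂u_i/∂c_i = α_i − 1, so country i contributes w_i if α_i > 1, else 0.
α_i > 1 for i ∈ {3}; NE contributions (0, 0, 12, 0), G = 12.
W^NE = Σw_i − G^NE + (Σα_i)·G^NE = 41 + 2.6·12 = 72.2.
Planner: ∂(Σu_j)/∂c_i = Σα_j − 1 = 2.6 > 0, so everyone contributes w_i; G^SO = 41, W^SO = 41 + 2.6·41 = 147.6.
Deadweight loss = 75.4.

75.4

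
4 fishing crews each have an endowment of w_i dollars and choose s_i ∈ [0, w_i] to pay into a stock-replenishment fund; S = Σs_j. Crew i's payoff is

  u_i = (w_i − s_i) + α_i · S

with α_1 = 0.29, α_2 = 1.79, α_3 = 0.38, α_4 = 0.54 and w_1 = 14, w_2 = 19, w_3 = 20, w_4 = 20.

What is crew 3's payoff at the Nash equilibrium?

∂u_i/∂s_i = α_i − 1, so crew i contributes w_i if α_i > 1, else 0.
α_i > 1 for i ∈ {2}; NE contributions (0, 19, 0, 0), S = 19.
u_3 = (20 − 0) + 0.38·19 = 27.22.

27.22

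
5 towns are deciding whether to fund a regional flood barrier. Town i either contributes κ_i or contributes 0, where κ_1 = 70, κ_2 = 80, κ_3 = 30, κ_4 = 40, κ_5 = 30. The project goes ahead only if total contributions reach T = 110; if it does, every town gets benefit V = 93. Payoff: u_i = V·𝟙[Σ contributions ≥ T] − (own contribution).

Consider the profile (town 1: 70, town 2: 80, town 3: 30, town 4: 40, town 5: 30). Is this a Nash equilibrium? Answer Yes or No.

Total = 250 ≥ 110: provided.
Town 1 (pledges 70, payoff 23): dropping to 0 → total 180, payoff 93. Profitable deviation.

No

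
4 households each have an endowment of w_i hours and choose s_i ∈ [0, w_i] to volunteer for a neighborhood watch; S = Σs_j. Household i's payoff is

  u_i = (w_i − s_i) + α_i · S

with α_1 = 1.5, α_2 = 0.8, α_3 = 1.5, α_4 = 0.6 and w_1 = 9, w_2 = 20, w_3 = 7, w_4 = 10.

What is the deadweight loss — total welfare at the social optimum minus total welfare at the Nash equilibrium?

102

∂u_i/∂s_i = α_i − 1, so household i contributes w_i if α_i > 1, else 0.
α_i > 1 for i ∈ {1, 3}; NE contributions (9, 0, 7, 0), S = 16.
W^NE = Σw_i − S^NE + (Σα_i)·S^NE = 46 + 3.4·16 = 100.4.
Planner: ∂(Σu_j)/∂s_i = Σα_j − 1 = 3.4 > 0, so everyone contributes w_i; S^SO = 46, W^SO = 46 + 3.4·46 = 202.4.
Deadweight loss = 102.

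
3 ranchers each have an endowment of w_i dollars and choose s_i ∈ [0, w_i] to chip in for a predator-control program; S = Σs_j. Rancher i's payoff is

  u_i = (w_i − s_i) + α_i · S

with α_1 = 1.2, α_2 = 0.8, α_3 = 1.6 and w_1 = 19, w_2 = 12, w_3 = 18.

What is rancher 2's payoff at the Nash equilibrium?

41.6

∂u_i/∂s_i = α_i − 1, so rancher i contributes w_i if α_i > 1, else 0.
α_i > 1 for i ∈ {1, 3}; NE contributions (19, 0, 18), S = 37.
u_2 = (12 − 0) + 0.8·37 = 41.6.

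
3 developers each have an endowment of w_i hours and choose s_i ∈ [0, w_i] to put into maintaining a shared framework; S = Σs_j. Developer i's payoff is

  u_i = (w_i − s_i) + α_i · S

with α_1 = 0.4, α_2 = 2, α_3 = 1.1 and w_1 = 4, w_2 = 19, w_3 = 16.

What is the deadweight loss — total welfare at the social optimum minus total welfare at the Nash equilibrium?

10

∂u_i/∂s_i = α_i − 1, so developer i contributes w_i if α_i > 1, else 0.
α_i > 1 for i ∈ {2, 3}; NE contributions (0, 19, 16), S = 35.
W^NE = Σw_i − S^NE + (Σα_i)·S^NE = 39 + 2.5·35 = 126.5.
Planner: ∂(Σu_j)/∂s_i = Σα_j − 1 = 2.5 > 0, so everyone contributes w_i; S^SO = 39, W^SO = 39 + 2.5·39 = 136.5.
Deadweight loss = 10.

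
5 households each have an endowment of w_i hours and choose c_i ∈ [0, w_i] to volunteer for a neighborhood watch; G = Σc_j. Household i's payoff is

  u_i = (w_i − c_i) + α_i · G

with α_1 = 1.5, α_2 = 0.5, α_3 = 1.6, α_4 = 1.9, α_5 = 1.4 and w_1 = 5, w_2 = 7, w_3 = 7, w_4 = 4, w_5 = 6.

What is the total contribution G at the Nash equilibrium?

22

∂u_i/∂c_i = α_i − 1, so household i contributes w_i if α_i > 1, else 0.
α_i > 1 for i ∈ {1, 3, 4, 5}; NE contributions (5, 0, 7, 4, 6), G = 22.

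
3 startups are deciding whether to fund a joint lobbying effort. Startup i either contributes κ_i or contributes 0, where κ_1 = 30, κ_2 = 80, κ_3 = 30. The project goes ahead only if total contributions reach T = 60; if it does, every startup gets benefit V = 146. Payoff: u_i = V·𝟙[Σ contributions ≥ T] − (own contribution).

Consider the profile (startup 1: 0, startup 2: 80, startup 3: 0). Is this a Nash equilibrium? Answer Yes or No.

Yes

Total = 80 ≥ 60: provided.
Startup 1 (pledges 0, payoff 146): pledging 30 → total 110, payoff 116. No gain.
Startup 2 (pledges 80, payoff 66): dropping to 0 → total 0, payoff 0. No gain.
Startup 3 (pledges 0, payoff 146): pledging 30 → total 110, payoff 116. No gain.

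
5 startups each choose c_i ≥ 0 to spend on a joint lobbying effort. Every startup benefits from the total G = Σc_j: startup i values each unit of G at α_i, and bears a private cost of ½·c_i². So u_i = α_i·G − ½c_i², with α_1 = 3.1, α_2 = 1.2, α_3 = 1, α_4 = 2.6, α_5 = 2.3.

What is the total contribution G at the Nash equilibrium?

Startup i's FOC: ∂u_i/∂c_i = α_i − c_i = 0, so c_i* = α_i.
NE contributions = (3.1, 1.2, 1, 2.6, 2.3); G = 10.2.

10.2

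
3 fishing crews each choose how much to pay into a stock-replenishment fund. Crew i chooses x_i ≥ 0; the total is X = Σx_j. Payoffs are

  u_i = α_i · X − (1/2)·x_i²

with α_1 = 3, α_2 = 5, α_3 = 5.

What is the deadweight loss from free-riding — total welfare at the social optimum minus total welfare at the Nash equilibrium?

Crew i's FOC: ∂u_i/∂x_i = α_i − x_i = 0, so x_i* = α_i.
NE contributions = (3, 5, 5); X = 13.
W^NE = (Σα)·X − ½Σα_i² = 13² − ½·59 = 139.5.
Planner sets x_i = Σα_j = 13 for every i, so X^SO = 3·13 = 39.
W^SO = (Σα)·X^SO − ½·3·(Σα)² = (3/2)·13² = 253.5.
Deadweight loss = W^SO − W^NE = 114.

114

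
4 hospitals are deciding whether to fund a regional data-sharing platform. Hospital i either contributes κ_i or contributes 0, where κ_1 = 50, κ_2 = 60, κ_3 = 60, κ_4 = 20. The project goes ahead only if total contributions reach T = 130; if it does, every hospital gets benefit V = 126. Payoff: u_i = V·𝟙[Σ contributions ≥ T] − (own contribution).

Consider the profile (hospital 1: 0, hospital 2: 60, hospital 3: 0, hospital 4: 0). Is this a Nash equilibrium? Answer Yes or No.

Total = 60 < 130: not provided.
Hospital 1 (pledges 0, payoff 0): pledging 50 → total 110, payoff -50. No gain.
Hospital 2 (pledges 60, payoff -60): dropping to 0 → total 0, payoff 0. Profitable deviation.

No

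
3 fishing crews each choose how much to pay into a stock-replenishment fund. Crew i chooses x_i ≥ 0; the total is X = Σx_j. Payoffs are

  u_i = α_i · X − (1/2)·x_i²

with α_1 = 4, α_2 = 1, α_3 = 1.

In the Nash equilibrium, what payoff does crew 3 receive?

5.5

Crew i's FOC: ∂u_i/∂x_i = α_i − x_i = 0, so x_i* = α_i.
NE contributions = (4, 1, 1); X = 6.
u_3 = α_3·X − ½·(x_3)² = 1·6 − ½·1² = 5.5.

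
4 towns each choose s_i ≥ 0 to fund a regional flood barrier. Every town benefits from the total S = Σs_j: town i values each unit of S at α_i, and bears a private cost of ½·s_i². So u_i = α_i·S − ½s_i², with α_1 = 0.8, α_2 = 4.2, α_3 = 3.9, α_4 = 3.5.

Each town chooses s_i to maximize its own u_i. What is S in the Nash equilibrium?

Town i's FOC: ∂u_i/∂s_i = α_i − s_i = 0, so s_i* = α_i.
NE contributions = (0.8, 4.2, 3.9, 3.5); S = 12.4.

12.4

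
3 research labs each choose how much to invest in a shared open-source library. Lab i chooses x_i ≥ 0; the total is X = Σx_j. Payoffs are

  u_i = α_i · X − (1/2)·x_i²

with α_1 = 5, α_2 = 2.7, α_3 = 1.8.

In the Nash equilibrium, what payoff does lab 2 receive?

Lab i's FOC: ∂u_i/∂x_i = α_i − x_i = 0, so x_i* = α_i.
NE contributions = (5, 2.7, 1.8); X = 9.5.
u_2 = α_2·X − ½·(x_2)² = 2.7·9.5 − ½·2.7² = 22.005.

22.005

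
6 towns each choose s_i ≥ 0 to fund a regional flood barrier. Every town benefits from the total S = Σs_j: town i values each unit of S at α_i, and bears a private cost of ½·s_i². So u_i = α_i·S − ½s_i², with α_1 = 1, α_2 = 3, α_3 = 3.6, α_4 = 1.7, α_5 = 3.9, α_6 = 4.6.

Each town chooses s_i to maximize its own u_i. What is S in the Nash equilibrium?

Town i's FOC: ∂u_i/∂s_i = α_i − s_i = 0, so s_i* = α_i.
NE contributions = (1, 3, 3.6, 1.7, 3.9, 4.6); S = 17.8.

17.8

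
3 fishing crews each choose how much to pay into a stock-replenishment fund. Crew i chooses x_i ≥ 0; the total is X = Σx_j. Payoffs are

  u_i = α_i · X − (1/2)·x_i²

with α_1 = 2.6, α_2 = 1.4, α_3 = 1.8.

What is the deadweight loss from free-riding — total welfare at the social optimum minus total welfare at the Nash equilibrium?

Crew i's FOC: ∂u_i/∂x_i = α_i − x_i = 0, so x_i* = α_i.
NE contributions = (2.6, 1.4, 1.8); X = 5.8.
W^NE = (Σα)·X − ½Σα_i² = 5.8² − ½·11.96 = 27.66.
Planner sets x_i = Σα_j = 5.8 for every i, so X^SO = 3·5.8 = 17.4.
W^SO = (Σα)·X^SO − ½·3·(Σα)² = (3/2)·5.8² = 50.46.
Deadweight loss = W^SO − W^NE = 22.8.

22.8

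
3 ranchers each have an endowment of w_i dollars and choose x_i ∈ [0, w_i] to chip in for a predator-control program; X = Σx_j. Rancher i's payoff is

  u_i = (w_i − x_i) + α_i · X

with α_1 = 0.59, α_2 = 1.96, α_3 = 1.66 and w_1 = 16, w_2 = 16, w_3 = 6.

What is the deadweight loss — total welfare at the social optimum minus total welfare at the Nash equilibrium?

51.36

∂u_i/∂x_i = α_i − 1, so rancher i contributes w_i if α_i > 1, else 0.
α_i > 1 for i ∈ {2, 3}; NE contributions (0, 16, 6), X = 22.
W^NE = Σw_i − X^NE + (Σα_i)·X^NE = 38 + 3.21·22 = 108.62.
Planner: ∂(Σu_j)/∂x_i = Σα_j − 1 = 3.21 > 0, so everyone contributes w_i; X^SO = 38, W^SO = 38 + 3.21·38 = 159.98.
Deadweight loss = 51.36.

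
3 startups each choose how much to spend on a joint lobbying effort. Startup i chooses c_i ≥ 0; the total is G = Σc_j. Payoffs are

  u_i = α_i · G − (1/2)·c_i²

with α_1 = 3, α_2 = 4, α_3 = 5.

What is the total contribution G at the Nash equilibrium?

Startup i's FOC: ∂u_i/∂c_i = α_i − c_i = 0, so c_i* = α_i.
NE contributions = (3, 4, 5); G = 12.

12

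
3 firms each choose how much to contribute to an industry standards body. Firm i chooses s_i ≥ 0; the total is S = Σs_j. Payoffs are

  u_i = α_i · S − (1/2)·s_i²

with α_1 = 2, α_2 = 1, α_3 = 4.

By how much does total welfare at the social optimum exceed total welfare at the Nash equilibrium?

35

Firm i's FOC: ∂u_i/∂s_i = α_i − s_i = 0, so s_i* = α_i.
NE contributions = (2, 1, 4); S = 7.
W^NE = (Σα)·S − ½Σα_i² = 7² − ½·21 = 38.5.
Planner sets s_i = Σα_j = 7 for every i, so S^SO = 3·7 = 21.
W^SO = (Σα)·S^SO − ½·3·(Σα)² = (3/2)·7² = 73.5.
Deadweight loss = W^SO − W^NE = 35.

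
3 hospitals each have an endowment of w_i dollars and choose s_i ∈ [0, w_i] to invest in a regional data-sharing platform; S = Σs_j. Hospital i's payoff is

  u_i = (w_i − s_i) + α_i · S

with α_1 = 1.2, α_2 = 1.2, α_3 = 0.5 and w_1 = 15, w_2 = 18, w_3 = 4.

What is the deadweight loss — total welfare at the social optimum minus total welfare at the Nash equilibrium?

7.6

∂u_i/∂s_i = α_i − 1, so hospital i contributes w_i if α_i > 1, else 0.
α_i > 1 for i ∈ {1, 2}; NE contributions (15, 18, 0), S = 33.
W^NE = Σw_i − S^NE + (Σα_i)·S^NE = 37 + 1.9·33 = 99.7.
Planner: ∂(Σu_j)/∂s_i = Σα_j − 1 = 1.9 > 0, so everyone contributes w_i; S^SO = 37, W^SO = 37 + 1.9·37 = 107.3.
Deadweight loss = 7.6.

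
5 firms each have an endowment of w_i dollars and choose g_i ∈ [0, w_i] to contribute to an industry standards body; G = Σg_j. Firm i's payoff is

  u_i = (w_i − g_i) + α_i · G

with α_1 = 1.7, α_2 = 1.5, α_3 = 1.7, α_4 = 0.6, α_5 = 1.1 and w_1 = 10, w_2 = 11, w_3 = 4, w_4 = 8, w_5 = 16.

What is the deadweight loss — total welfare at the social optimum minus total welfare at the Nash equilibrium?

44.8

∂u_i/∂g_i = α_i − 1, so firm i contributes w_i if α_i > 1, else 0.
α_i > 1 for i ∈ {1, 2, 3, 5}; NE contributions (10, 11, 4, 0, 16), G = 41.
W^NE = Σw_i − G^NE + (Σα_i)·G^NE = 49 + 5.6·41 = 278.6.
Planner: ∂(Σu_j)/∂g_i = Σα_j − 1 = 5.6 > 0, so everyone contributes w_i; G^SO = 49, W^SO = 49 + 5.6·49 = 323.4.
Deadweight loss = 44.8.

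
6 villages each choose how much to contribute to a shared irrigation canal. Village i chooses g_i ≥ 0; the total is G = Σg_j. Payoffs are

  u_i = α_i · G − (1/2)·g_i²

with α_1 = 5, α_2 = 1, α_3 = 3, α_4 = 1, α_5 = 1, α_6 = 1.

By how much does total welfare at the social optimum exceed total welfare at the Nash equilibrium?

307

Village i's FOC: ∂u_i/∂g_i = α_i − g_i = 0, so g_i* = α_i.
NE contributions = (5, 1, 3, 1, 1, 1); G = 12.
W^NE = (Σα)·G − ½Σα_i² = 12² − ½·38 = 125.
Planner sets g_i = Σα_j = 12 for every i, so G^SO = 6·12 = 72.
W^SO = (Σα)·G^SO − ½·6·(Σα)² = (6/2)·12² = 432.
Deadweight loss = W^SO − W^NE = 307.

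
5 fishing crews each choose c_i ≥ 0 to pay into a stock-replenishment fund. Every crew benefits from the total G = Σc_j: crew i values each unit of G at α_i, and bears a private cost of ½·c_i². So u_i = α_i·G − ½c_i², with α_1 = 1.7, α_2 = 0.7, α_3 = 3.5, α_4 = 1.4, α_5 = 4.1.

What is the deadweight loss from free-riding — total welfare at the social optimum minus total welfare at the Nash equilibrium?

Crew i's FOC: ∂u_i/∂c_i = α_i − c_i = 0, so c_i* = α_i.
NE contributions = (1.7, 0.7, 3.5, 1.4, 4.1); G = 11.4.
W^NE = (Σα)·G − ½Σα_i² = 11.4² − ½·34.4 = 112.76.
Planner sets c_i = Σα_j = 11.4 for every i, so G^SO = 5·11.4 = 57.
W^SO = (Σα)·G^SO − ½·5·(Σα)² = (5/2)·11.4² = 324.9.
Deadweight loss = W^SO − W^NE = 212.14.

212.14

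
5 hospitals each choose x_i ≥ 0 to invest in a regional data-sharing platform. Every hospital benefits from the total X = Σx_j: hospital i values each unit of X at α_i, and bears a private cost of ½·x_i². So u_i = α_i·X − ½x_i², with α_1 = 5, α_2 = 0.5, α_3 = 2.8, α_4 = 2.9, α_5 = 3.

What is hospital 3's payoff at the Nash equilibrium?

Hospital i's FOC: ∂u_i/∂x_i = α_i − x_i = 0, so x_i* = α_i.
NE contributions = (5, 0.5, 2.8, 2.9, 3); X = 14.2.
u_3 = α_3·X − ½·(x_3)² = 2.8·14.2 − ½·2.8² = 35.84.

35.84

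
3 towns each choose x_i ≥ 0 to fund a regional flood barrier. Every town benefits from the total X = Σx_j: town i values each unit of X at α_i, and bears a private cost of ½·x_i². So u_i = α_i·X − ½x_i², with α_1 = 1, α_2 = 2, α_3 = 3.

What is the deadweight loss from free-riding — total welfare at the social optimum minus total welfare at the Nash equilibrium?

25

Town i's FOC: ∂u_i/∂x_i = α_i − x_i = 0, so x_i* = α_i.
NE contributions = (1, 2, 3); X = 6.
W^NE = (Σα)·X − ½Σα_i² = 6² − ½·14 = 29.
Planner sets x_i = Σα_j = 6 for every i, so X^SO = 3·6 = 18.
W^SO = (Σα)·X^SO − ½·3·(Σα)² = (3/2)·6² = 54.
Deadweight loss = W^SO − W^NE = 25.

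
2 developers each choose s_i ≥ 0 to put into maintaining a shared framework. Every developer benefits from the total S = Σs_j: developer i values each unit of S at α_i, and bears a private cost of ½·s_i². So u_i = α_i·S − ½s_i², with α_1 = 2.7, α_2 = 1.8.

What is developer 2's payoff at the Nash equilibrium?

6.48

Developer i's FOC: ∂u_i/∂s_i = α_i − s_i = 0, so s_i* = α_i.
NE contributions = (2.7, 1.8); S = 4.5.
u_2 = α_2·S − ½·(s_2)² = 1.8·4.5 − ½·1.8² = 6.48.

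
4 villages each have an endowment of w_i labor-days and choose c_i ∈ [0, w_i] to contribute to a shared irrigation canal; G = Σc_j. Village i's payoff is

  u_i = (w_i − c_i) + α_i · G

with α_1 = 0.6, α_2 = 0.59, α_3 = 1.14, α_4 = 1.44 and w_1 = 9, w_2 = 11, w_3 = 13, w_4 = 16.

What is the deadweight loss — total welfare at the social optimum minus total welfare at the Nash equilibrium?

55.4

∂u_i/∂c_i = α_i − 1, so village i contributes w_i if α_i > 1, else 0.
α_i > 1 for i ∈ {3, 4}; NE contributions (0, 0, 13, 16), G = 29.
W^NE = Σw_i − G^NE + (Σα_i)·G^NE = 49 + 2.77·29 = 129.33.
Planner: ∂(Σu_j)/∂c_i = Σα_j − 1 = 2.77 > 0, so everyone contributes w_i; G^SO = 49, W^SO = 49 + 2.77·49 = 184.73.
Deadweight loss = 55.4.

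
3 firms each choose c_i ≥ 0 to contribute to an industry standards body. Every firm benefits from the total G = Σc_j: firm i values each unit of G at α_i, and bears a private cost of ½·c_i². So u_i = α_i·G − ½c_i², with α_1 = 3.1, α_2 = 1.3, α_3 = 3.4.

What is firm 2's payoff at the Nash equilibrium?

Firm i's FOC: ∂u_i/∂c_i = α_i − c_i = 0, so c_i* = α_i.
NE contributions = (3.1, 1.3, 3.4); G = 7.8.
u_2 = α_2·G − ½·(c_2)² = 1.3·7.8 − ½·1.3² = 9.295.

9.295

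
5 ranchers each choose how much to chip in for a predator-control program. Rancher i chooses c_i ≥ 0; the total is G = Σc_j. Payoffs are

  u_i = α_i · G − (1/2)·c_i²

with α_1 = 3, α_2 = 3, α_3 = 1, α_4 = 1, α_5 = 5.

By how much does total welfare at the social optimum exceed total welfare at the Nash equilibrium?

276

Rancher i's FOC: ∂u_i/∂c_i = α_i − c_i = 0, so c_i* = α_i.
NE contributions = (3, 3, 1, 1, 5); G = 13.
W^NE = (Σα)·G − ½Σα_i² = 13² − ½·45 = 146.5.
Planner sets c_i = Σα_j = 13 for every i, so G^SO = 5·13 = 65.
W^SO = (Σα)·G^SO − ½·5·(Σα)² = (5/2)·13² = 422.5.
Deadweight loss = W^SO − W^NE = 276.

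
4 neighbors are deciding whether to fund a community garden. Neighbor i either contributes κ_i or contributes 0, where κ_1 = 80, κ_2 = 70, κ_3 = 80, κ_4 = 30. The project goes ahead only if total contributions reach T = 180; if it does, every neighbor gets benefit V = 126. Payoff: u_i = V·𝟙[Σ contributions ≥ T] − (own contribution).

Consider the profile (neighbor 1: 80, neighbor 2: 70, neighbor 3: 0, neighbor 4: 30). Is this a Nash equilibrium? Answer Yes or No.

Total = 180 ≥ 180: provided.
Neighbor 1 (pledges 80, payoff 46): dropping to 0 → total 100, payoff 0. No gain.
Neighbor 2 (pledges 70, payoff 56): dropping to 0 → total 110, payoff 0. No gain.
Neighbor 3 (pledges 0, payoff 126): pledging 80 → total 260, payoff 46. No gain.
Neighbor 4 (pledges 30, payoff 96): dropping to 0 → total 150, payoff 0. No gain.

Yes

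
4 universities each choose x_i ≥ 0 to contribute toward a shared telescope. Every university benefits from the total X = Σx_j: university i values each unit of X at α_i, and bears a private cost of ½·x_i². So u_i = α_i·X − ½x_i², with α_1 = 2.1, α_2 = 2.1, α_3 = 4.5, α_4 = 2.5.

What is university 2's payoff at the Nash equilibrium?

21.315

University i's FOC: ∂u_i/∂x_i = α_i − x_i = 0, so x_i* = α_i.
NE contributions = (2.1, 2.1, 4.5, 2.5); X = 11.2.
u_2 = α_2·X − ½·(x_2)² = 2.1·11.2 − ½·2.1² = 21.315.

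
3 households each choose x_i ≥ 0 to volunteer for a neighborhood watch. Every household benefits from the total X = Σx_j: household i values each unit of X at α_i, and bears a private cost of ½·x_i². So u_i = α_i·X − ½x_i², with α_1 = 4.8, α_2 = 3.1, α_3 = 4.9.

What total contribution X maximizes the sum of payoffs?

Planner FOC: ∂(Σu_j)/∂x_i = (Σα_j) − x_i = 0, so x_i^SO = Σα_j = 12.8 for every i; X^SO = 38.4.

38.4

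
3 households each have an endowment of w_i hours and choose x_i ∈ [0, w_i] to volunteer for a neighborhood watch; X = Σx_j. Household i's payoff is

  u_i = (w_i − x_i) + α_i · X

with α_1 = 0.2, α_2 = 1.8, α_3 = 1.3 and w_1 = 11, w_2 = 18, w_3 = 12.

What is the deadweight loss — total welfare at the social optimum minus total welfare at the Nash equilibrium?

∂u_i/∂x_i = α_i − 1, so household i contributes w_i if α_i > 1, else 0.
α_i > 1 for i ∈ {2, 3}; NE contributions (0, 18, 12), X = 30.
W^NE = Σw_i − X^NE + (Σα_i)·X^NE = 41 + 2.3·30 = 110.
Planner: ∂(Σu_j)/∂x_i = Σα_j − 1 = 2.3 > 0, so everyone contributes w_i; X^SO = 41, W^SO = 41 + 2.3·41 = 135.3.
Deadweight loss = 25.3.

25.3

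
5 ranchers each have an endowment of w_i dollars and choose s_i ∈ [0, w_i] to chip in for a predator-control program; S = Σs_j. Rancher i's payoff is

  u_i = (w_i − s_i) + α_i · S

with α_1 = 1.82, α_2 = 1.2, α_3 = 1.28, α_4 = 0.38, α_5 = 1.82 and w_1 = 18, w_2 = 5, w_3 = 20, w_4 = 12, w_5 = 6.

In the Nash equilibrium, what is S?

49

∂u_i/∂s_i = α_i − 1, so rancher i contributes w_i if α_i > 1, else 0.
α_i > 1 for i ∈ {1, 2, 3, 5}; NE contributions (18, 5, 20, 0, 6), S = 49.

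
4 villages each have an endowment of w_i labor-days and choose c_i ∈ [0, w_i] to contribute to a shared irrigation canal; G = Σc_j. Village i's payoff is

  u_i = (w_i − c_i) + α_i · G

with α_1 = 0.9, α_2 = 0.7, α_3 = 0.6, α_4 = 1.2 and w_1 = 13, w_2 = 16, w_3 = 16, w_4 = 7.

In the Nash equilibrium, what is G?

7

∂u_i/∂c_i = α_i − 1, so village i contributes w_i if α_i > 1, else 0.
α_i > 1 for i ∈ {4}; NE contributions (0, 0, 0, 7), G = 7.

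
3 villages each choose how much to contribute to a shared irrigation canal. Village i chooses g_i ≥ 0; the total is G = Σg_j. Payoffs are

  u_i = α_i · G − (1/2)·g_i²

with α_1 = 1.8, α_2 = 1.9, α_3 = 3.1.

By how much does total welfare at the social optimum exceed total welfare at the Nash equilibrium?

Village i's FOC: ∂u_i/∂g_i = α_i − g_i = 0, so g_i* = α_i.
NE contributions = (1.8, 1.9, 3.1); G = 6.8.
W^NE = (Σα)·G − ½Σα_i² = 6.8² − ½·16.46 = 38.01.
Planner sets g_i = Σα_j = 6.8 for every i, so G^SO = 3·6.8 = 20.4.
W^SO = (Σα)·G^SO − ½·3·(Σα)² = (3/2)·6.8² = 69.36.
Deadweight loss = W^SO − W^NE = 31.35.

31.35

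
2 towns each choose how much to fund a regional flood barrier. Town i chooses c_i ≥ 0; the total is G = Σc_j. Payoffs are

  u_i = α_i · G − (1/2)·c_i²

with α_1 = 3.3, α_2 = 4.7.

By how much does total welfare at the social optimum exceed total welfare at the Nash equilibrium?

16.49

Town i's FOC: ∂u_i/∂c_i = α_i − c_i = 0, so c_i* = α_i.
NE contributions = (3.3, 4.7); G = 8.
W^NE = (Σα)·G − ½Σα_i² = 8² − ½·32.98 = 47.51.
Planner sets c_i = Σα_j = 8 for every i, so G^SO = 2·8 = 16.
W^SO = (Σα)·G^SO − ½·2·(Σα)² = (2/2)·8² = 64.
Deadweight loss = W^SO − W^NE = 16.49.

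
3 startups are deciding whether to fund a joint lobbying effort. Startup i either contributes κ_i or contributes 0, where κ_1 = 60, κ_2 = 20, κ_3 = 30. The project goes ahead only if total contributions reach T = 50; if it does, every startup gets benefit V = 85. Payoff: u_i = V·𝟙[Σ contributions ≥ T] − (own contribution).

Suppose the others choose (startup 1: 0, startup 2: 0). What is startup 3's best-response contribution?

Others' total = 0. Even contributing 30 gives 30 < 50: no benefit either way.
Best response: 0.

0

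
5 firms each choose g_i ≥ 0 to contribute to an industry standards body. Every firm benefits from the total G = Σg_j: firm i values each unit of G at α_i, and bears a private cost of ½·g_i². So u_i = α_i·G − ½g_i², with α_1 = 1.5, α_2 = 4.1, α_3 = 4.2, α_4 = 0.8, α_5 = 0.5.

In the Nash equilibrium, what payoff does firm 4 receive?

8.56

Firm i's FOC: ∂u_i/∂g_i = α_i − g_i = 0, so g_i* = α_i.
NE contributions = (1.5, 4.1, 4.2, 0.8, 0.5); G = 11.1.
u_4 = α_4·G − ½·(g_4)² = 0.8·11.1 − ½·0.8² = 8.56.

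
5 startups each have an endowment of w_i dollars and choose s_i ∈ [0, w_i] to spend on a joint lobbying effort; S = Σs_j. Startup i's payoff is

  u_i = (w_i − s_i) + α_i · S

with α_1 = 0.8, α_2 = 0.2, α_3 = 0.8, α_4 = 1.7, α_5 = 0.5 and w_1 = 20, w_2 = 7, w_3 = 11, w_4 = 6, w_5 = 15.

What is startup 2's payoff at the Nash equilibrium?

8.2

∂u_i/∂s_i = α_i − 1, so startup i contributes w_i if α_i > 1, else 0.
α_i > 1 for i ∈ {4}; NE contributions (0, 0, 0, 6, 0), S = 6.
u_2 = (7 − 0) + 0.2·6 = 8.2.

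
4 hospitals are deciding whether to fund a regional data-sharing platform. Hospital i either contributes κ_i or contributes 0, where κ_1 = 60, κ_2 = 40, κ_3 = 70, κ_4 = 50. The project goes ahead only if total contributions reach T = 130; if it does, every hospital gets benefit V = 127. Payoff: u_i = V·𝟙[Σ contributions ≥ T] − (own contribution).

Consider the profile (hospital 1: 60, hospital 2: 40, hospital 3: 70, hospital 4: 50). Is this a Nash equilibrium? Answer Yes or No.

No

Total = 220 ≥ 130: provided.
Hospital 1 (pledges 60, payoff 67): dropping to 0 → total 160, payoff 127. Profitable deviation.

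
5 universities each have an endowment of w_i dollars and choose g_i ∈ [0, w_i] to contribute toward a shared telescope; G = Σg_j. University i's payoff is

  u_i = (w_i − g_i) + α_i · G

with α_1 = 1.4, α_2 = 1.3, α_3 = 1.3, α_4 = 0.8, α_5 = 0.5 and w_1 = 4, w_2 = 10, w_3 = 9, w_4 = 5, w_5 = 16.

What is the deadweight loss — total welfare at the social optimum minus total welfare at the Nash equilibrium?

∂u_i/∂g_i = α_i − 1, so university i contributes w_i if α_i > 1, else 0.
α_i > 1 for i ∈ {1, 2, 3}; NE contributions (4, 10, 9, 0, 0), G = 23.
W^NE = Σw_i − G^NE + (Σα_i)·G^NE = 44 + 4.3·23 = 142.9.
Planner: ∂(Σu_j)/∂g_i = Σα_j − 1 = 4.3 > 0, so everyone contributes w_i; G^SO = 44, W^SO = 44 + 4.3·44 = 233.2.
Deadweight loss = 90.3.

90.3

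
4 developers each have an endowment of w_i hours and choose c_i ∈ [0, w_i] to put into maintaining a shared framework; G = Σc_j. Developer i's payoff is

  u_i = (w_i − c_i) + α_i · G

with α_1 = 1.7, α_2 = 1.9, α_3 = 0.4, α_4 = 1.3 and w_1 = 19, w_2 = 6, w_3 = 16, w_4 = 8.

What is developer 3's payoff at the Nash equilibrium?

29.2

∂u_i/∂c_i = α_i − 1, so developer i contributes w_i if α_i > 1, else 0.
α_i > 1 for i ∈ {1, 2, 4}; NE contributions (19, 6, 0, 8), G = 33.
u_3 = (16 − 0) + 0.4·33 = 29.2.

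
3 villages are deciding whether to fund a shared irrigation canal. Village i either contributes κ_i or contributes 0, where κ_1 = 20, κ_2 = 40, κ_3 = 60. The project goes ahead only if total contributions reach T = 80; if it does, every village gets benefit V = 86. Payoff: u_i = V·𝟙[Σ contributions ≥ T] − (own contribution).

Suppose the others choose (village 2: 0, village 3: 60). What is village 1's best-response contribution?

20

Others' total = 60. Contributing 20 brings total to 80 ≥ 80: gain V − κ_1 = 66.
Best response: 20.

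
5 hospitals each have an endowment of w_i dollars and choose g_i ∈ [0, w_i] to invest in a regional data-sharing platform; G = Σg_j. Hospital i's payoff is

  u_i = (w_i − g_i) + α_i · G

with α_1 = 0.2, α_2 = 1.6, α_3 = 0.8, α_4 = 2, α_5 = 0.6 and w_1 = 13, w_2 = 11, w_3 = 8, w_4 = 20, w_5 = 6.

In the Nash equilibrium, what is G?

31

∂u_i/∂g_i = α_i − 1, so hospital i contributes w_i if α_i > 1, else 0.
α_i > 1 for i ∈ {2, 4}; NE contributions (0, 11, 0, 20, 0), G = 31.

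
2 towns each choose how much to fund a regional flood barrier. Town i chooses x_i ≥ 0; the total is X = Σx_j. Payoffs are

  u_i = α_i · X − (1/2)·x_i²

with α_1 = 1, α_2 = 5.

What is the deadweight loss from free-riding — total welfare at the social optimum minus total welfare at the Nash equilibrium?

13

Town i's FOC: ∂u_i/∂x_i = α_i − x_i = 0, so x_i* = α_i.
NE contributions = (1, 5); X = 6.
W^NE = (Σα)·X − ½Σα_i² = 6² − ½·26 = 23.
Planner sets x_i = Σα_j = 6 for every i, so X^SO = 2·6 = 12.
W^SO = (Σα)·X^SO − ½·2·(Σα)² = (2/2)·6² = 36.
Deadweight loss = W^SO − W^NE = 13.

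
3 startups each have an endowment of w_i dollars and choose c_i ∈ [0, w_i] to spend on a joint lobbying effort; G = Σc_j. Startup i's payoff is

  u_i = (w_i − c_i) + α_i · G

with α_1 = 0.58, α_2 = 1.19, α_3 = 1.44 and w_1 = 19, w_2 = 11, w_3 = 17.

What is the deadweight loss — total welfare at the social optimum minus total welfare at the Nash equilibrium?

41.99

∂u_i/∂c_i = α_i − 1, so startup i contributes w_i if α_i > 1, else 0.
α_i > 1 for i ∈ {2, 3}; NE contributions (0, 11, 17), G = 28.
W^NE = Σw_i − G^NE + (Σα_i)·G^NE = 47 + 2.21·28 = 108.88.
Planner: ∂(Σu_j)/∂c_i = Σα_j − 1 = 2.21 > 0, so everyone contributes w_i; G^SO = 47, W^SO = 47 + 2.21·47 = 150.87.
Deadweight loss = 41.99.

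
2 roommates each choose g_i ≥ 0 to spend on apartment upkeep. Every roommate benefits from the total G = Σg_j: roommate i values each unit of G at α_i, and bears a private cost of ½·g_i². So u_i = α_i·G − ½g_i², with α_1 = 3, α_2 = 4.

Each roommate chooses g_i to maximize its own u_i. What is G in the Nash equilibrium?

7

Roommate i's FOC: ∂u_i/∂g_i = α_i − g_i = 0, so g_i* = α_i.
NE contributions = (3, 4); G = 7.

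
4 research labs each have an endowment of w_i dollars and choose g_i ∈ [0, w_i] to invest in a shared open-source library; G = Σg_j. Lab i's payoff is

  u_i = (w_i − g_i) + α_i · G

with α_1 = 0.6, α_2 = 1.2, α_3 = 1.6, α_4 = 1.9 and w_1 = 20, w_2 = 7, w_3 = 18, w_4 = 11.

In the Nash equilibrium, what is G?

∂u_i/∂g_i = α_i − 1, so lab i contributes w_i if α_i > 1, else 0.
α_i > 1 for i ∈ {2, 3, 4}; NE contributions (0, 7, 18, 11), G = 36.

36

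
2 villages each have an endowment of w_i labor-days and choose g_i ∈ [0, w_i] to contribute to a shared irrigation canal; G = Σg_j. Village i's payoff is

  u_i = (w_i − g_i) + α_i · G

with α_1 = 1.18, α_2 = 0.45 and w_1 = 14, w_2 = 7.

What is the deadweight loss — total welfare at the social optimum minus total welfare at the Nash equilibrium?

∂u_i/∂g_i = α_i − 1, so village i contributes w_i if α_i > 1, else 0.
α_i > 1 for i ∈ {1}; NE contributions (14, 0), G = 14.
W^NE = Σw_i − G^NE + (Σα_i)·G^NE = 21 + 0.63·14 = 29.82.
Planner: ∂(Σu_j)/∂g_i = Σα_j − 1 = 0.63 > 0, so everyone contributes w_i; G^SO = 21, W^SO = 21 + 0.63·21 = 34.23.
Deadweight loss = 4.41.

4.41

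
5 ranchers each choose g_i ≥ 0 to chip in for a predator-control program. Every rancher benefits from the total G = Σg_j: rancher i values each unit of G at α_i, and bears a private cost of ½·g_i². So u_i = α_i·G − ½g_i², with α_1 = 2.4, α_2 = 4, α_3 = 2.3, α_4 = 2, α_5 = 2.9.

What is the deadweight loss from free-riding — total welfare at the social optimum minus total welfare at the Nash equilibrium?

Rancher i's FOC: ∂u_i/∂g_i = α_i − g_i = 0, so g_i* = α_i.
NE contributions = (2.4, 4, 2.3, 2, 2.9); G = 13.6.
W^NE = (Σα)·G − ½Σα_i² = 13.6² − ½·39.46 = 165.23.
Planner sets g_i = Σα_j = 13.6 for every i, so G^SO = 5·13.6 = 68.
W^SO = (Σα)·G^SO − ½·5·(Σα)² = (5/2)·13.6² = 462.4.
Deadweight loss = W^SO − W^NE = 297.17.

297.17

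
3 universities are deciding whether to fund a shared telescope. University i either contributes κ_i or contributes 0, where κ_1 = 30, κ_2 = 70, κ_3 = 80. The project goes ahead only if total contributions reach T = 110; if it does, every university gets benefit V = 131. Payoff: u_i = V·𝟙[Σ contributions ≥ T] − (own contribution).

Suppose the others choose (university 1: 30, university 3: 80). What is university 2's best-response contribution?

Others' total = 110 ≥ 110; contributing adds cost 70 for no extra benefit.
Best response: 0.

0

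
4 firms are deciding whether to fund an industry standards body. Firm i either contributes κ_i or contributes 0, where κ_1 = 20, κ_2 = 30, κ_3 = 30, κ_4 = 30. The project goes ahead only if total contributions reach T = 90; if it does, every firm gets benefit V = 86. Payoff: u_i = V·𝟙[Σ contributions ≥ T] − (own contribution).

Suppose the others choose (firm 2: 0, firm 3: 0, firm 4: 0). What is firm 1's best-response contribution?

0

Others' total = 0. Even contributing 20 gives 20 < 90: no benefit either way.
Best response: 0.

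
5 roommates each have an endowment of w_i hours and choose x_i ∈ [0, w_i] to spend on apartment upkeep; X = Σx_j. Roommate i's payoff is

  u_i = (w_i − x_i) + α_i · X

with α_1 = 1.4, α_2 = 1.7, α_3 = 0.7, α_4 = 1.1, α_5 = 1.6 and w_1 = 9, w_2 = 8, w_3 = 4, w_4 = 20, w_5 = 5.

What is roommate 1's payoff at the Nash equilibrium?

58.8

∂u_i/∂x_i = α_i − 1, so roommate i contributes w_i if α_i > 1, else 0.
α_i > 1 for i ∈ {1, 2, 4, 5}; NE contributions (9, 8, 0, 20, 5), X = 42.
u_1 = (9 − 9) + 1.4·42 = 58.8.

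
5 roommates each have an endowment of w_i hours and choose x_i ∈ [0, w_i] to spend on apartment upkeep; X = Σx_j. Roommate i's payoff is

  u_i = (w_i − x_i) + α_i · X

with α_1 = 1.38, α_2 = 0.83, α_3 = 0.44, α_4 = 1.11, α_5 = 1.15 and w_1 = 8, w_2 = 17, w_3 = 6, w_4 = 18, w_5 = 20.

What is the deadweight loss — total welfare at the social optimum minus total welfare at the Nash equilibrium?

89.93

∂u_i/∂x_i = α_i − 1, so roommate i contributes w_i if α_i > 1, else 0.
α_i > 1 for i ∈ {1, 4, 5}; NE contributions (8, 0, 0, 18, 20), X = 46.
W^NE = Σw_i − X^NE + (Σα_i)·X^NE = 69 + 3.91·46 = 248.86.
Planner: ∂(Σu_j)/∂x_i = Σα_j − 1 = 3.91 > 0, so everyone contributes w_i; X^SO = 69, W^SO = 69 + 3.91·69 = 338.79.
Deadweight loss = 89.93.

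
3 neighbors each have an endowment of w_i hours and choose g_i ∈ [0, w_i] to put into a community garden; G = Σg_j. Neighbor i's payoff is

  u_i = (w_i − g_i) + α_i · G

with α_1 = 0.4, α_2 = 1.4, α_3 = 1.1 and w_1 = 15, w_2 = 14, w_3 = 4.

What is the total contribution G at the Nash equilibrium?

∂u_i/∂g_i = α_i − 1, so neighbor i contributes w_i if α_i > 1, else 0.
α_i > 1 for i ∈ {2, 3}; NE contributions (0, 14, 4), G = 18.

18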